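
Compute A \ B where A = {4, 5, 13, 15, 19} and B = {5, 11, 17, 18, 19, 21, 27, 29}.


A \ B = elements in A but not in B
A = {4, 5, 13, 15, 19}
B = {5, 11, 17, 18, 19, 21, 27, 29}
Remove from A any elements in B
A \ B = {4, 13, 15}

A \ B = {4, 13, 15}


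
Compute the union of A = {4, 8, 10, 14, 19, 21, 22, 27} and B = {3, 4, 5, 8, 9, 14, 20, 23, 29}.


A ∪ B = all elements in A or B (or both)
A = {4, 8, 10, 14, 19, 21, 22, 27}
B = {3, 4, 5, 8, 9, 14, 20, 23, 29}
A ∪ B = {3, 4, 5, 8, 9, 10, 14, 19, 20, 21, 22, 23, 27, 29}

A ∪ B = {3, 4, 5, 8, 9, 10, 14, 19, 20, 21, 22, 23, 27, 29}


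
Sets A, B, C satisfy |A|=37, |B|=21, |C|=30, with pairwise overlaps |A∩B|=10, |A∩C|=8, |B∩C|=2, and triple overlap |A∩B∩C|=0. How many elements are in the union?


|A∪B∪C| = |A|+|B|+|C| - |A∩B|-|A∩C|-|B∩C| + |A∩B∩C|
= 37+21+30 - 10-8-2 + 0
= 88 - 20 + 0
= 68

|A ∪ B ∪ C| = 68


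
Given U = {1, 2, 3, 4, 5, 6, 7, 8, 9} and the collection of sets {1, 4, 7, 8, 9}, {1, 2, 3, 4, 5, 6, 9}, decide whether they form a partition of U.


A partition requires: (1) non-empty parts, (2) pairwise disjoint, (3) union = U
Parts: {1, 4, 7, 8, 9}, {1, 2, 3, 4, 5, 6, 9}
Union of parts: {1, 2, 3, 4, 5, 6, 7, 8, 9}
U = {1, 2, 3, 4, 5, 6, 7, 8, 9}
All non-empty? True
Pairwise disjoint? False
Covers U? True

No, not a valid partition


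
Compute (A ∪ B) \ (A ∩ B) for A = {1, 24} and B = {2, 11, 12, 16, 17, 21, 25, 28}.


A △ B = (A \ B) ∪ (B \ A) = elements in exactly one of A or B
A \ B = {1, 24}
B \ A = {2, 11, 12, 16, 17, 21, 25, 28}
A △ B = {1, 2, 11, 12, 16, 17, 21, 24, 25, 28}

A △ B = {1, 2, 11, 12, 16, 17, 21, 24, 25, 28}


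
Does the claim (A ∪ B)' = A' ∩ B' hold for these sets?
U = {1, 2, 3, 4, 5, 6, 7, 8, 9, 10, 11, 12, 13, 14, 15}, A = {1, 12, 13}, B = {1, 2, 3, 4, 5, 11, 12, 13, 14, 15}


LHS: A ∪ B = {1, 2, 3, 4, 5, 11, 12, 13, 14, 15}
(A ∪ B)' = U \ (A ∪ B) = {6, 7, 8, 9, 10}
A' = {2, 3, 4, 5, 6, 7, 8, 9, 10, 11, 14, 15}, B' = {6, 7, 8, 9, 10}
Claimed RHS: A' ∩ B' = {6, 7, 8, 9, 10}
Identity is VALID: LHS = RHS = {6, 7, 8, 9, 10} ✓

Identity is valid. (A ∪ B)' = A' ∩ B' = {6, 7, 8, 9, 10}


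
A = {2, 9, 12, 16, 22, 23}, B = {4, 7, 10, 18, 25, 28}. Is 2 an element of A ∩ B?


A = {2, 9, 12, 16, 22, 23}, B = {4, 7, 10, 18, 25, 28}
A ∩ B = elements in both A and B
A ∩ B = ∅
Checking if 2 ∈ A ∩ B
2 is not in A ∩ B → False

2 ∉ A ∩ B


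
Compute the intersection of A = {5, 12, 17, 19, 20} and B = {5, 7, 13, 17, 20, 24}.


A ∩ B = elements in both A and B
A = {5, 12, 17, 19, 20}
B = {5, 7, 13, 17, 20, 24}
A ∩ B = {5, 17, 20}

A ∩ B = {5, 17, 20}


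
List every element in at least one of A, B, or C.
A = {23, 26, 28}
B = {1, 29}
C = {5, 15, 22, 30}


A ∪ B = {1, 23, 26, 28, 29}
(A ∪ B) ∪ C = {1, 5, 15, 22, 23, 26, 28, 29, 30}

A ∪ B ∪ C = {1, 5, 15, 22, 23, 26, 28, 29, 30}


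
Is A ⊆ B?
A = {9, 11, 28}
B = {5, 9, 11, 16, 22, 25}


A ⊆ B means every element of A is in B.
Elements in A not in B: {28}
So A ⊄ B.

No, A ⊄ B


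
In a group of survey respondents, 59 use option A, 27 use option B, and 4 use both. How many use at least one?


|A ∪ B| = |A| + |B| - |A ∩ B|
= 59 + 27 - 4
= 82

|A ∪ B| = 82


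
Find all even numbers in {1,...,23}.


Checking each candidate:
Condition: even numbers in {1,...,23}
Result = {2, 4, 6, 8, 10, 12, 14, 16, 18, 20, 22}

{2, 4, 6, 8, 10, 12, 14, 16, 18, 20, 22}


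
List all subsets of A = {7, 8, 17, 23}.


|A| = 4, so |P(A)| = 2^4 = 16
Enumerate subsets by cardinality (0 to 4):
∅, {7}, {8}, {17}, {23}, {7, 8}, {7, 17}, {7, 23}, {8, 17}, {8, 23}, {17, 23}, {7, 8, 17}, {7, 8, 23}, {7, 17, 23}, {8, 17, 23}, {7, 8, 17, 23}

P(A) has 16 subsets: ∅, {7}, {8}, {17}, {23}, {7, 8}, {7, 17}, {7, 23}, {8, 17}, {8, 23}, {17, 23}, {7, 8, 17}, {7, 8, 23}, {7, 17, 23}, {8, 17, 23}, {7, 8, 17, 23}


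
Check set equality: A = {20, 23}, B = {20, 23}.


Two sets are equal iff they have exactly the same elements.
A = {20, 23}
B = {20, 23}
Same elements → A = B

Yes, A = B


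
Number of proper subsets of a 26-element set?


Total subsets = 2^n = 2^26 = 67108864
Proper subsets exclude the set itself: 2^n - 1
= 67108864 - 1
= 67108863

Number of proper subsets = 67108863


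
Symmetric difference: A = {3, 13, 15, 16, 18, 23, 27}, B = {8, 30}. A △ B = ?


A △ B = (A \ B) ∪ (B \ A) = elements in exactly one of A or B
A \ B = {3, 13, 15, 16, 18, 23, 27}
B \ A = {8, 30}
A △ B = {3, 8, 13, 15, 16, 18, 23, 27, 30}

A △ B = {3, 8, 13, 15, 16, 18, 23, 27, 30}


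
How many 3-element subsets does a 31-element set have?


C(n,k) = n! / (k!(n-k)!)
C(31,3) = 31! / (3!28!)
= 4495

C(31,3) = 4495


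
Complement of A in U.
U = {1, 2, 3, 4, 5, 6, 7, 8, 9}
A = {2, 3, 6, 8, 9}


Aᶜ = U \ A = elements in U but not in A
U = {1, 2, 3, 4, 5, 6, 7, 8, 9}
A = {2, 3, 6, 8, 9}
Aᶜ = {1, 4, 5, 7}

Aᶜ = {1, 4, 5, 7}


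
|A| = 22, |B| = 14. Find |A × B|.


|A × B| = |A| × |B|
= 22 × 14
= 308

|A × B| = 308


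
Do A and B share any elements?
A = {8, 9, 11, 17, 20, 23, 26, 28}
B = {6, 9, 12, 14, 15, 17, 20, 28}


Disjoint means A ∩ B = ∅.
A ∩ B = {9, 17, 20, 28}
A ∩ B ≠ ∅, so A and B are NOT disjoint.

Yes — A and B share the element(s) of A ∩ B = {9, 17, 20, 28}, so they are not disjoint


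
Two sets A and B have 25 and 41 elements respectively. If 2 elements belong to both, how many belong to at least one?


|A ∪ B| = |A| + |B| - |A ∩ B|
= 25 + 41 - 2
= 64

|A ∪ B| = 64


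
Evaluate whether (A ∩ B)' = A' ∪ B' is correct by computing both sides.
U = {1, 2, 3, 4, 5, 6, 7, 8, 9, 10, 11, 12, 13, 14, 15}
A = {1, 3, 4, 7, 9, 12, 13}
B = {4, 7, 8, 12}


LHS: A ∩ B = {4, 7, 12}
(A ∩ B)' = U \ (A ∩ B) = {1, 2, 3, 5, 6, 8, 9, 10, 11, 13, 14, 15}
A' = {2, 5, 6, 8, 10, 11, 14, 15}, B' = {1, 2, 3, 5, 6, 9, 10, 11, 13, 14, 15}
Claimed RHS: A' ∪ B' = {1, 2, 3, 5, 6, 8, 9, 10, 11, 13, 14, 15}
Identity is VALID: LHS = RHS = {1, 2, 3, 5, 6, 8, 9, 10, 11, 13, 14, 15} ✓

Identity is valid. (A ∩ B)' = A' ∪ B' = {1, 2, 3, 5, 6, 8, 9, 10, 11, 13, 14, 15}


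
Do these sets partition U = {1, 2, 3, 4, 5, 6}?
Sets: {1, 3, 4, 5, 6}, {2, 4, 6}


A partition requires: (1) non-empty parts, (2) pairwise disjoint, (3) union = U
Parts: {1, 3, 4, 5, 6}, {2, 4, 6}
Union of parts: {1, 2, 3, 4, 5, 6}
U = {1, 2, 3, 4, 5, 6}
All non-empty? True
Pairwise disjoint? False
Covers U? True

No, not a valid partition


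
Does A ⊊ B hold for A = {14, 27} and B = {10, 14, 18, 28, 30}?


A ⊂ B requires: A ⊆ B AND A ≠ B.
A ⊆ B? No
A ⊄ B, so A is not a proper subset.

No, A is not a proper subset of B


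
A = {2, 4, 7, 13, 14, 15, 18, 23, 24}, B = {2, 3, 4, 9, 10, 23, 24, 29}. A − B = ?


A \ B = elements in A but not in B
A = {2, 4, 7, 13, 14, 15, 18, 23, 24}
B = {2, 3, 4, 9, 10, 23, 24, 29}
Remove from A any elements in B
A \ B = {7, 13, 14, 15, 18}

A \ B = {7, 13, 14, 15, 18}


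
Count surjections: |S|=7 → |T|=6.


n = |S| = 7, k = |T| = 6. Surjections via inclusion-exclusion:
S(n,k) = Σ(-1)^i × C(k,i) × (k-i)^n, i=0 to k
i=0: (-1)^0×C(6,0)×6^7 = 279936
i=1: (-1)^1×C(6,1)×5^7 = -468750
i=2: (-1)^2×C(6,2)×4^7 = 245760
i=3: (-1)^3×C(6,3)×3^7 = -43740
i=4: (-1)^4×C(6,4)×2^7 = 1920
i=5: (-1)^5×C(6,5)×1^7 = -6
i=6: (-1)^6×C(6,6)×0^7 = 0
Total = 15120

Number of surjections = 15120


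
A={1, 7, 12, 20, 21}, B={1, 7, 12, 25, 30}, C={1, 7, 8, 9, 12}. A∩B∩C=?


A ∩ B = {1, 7, 12}
(A ∩ B) ∩ C = {1, 7, 12}

A ∩ B ∩ C = {1, 7, 12}


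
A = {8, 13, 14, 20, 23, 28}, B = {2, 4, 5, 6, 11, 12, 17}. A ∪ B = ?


A ∪ B = all elements in A or B (or both)
A = {8, 13, 14, 20, 23, 28}
B = {2, 4, 5, 6, 11, 12, 17}
A ∪ B = {2, 4, 5, 6, 8, 11, 12, 13, 14, 17, 20, 23, 28}

A ∪ B = {2, 4, 5, 6, 8, 11, 12, 13, 14, 17, 20, 23, 28}


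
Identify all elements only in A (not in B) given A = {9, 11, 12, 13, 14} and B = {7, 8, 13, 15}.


A = {9, 11, 12, 13, 14}
B = {7, 8, 13, 15}
Region: only in A (not in B)
Elements: {9, 11, 12, 14}

Elements only in A (not in B): {9, 11, 12, 14}


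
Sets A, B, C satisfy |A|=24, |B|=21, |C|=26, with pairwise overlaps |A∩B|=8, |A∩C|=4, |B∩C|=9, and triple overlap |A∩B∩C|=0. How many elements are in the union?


|A∪B∪C| = |A|+|B|+|C| - |A∩B|-|A∩C|-|B∩C| + |A∩B∩C|
= 24+21+26 - 8-4-9 + 0
= 71 - 21 + 0
= 50

|A ∪ B ∪ C| = 50


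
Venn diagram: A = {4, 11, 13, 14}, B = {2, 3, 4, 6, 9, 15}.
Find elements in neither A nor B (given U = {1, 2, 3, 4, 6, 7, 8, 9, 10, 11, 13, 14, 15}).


A = {4, 11, 13, 14}
B = {2, 3, 4, 6, 9, 15}
Region: in neither A nor B (given U = {1, 2, 3, 4, 6, 7, 8, 9, 10, 11, 13, 14, 15})
Elements: {1, 7, 8, 10}

Elements in neither A nor B (given U = {1, 2, 3, 4, 6, 7, 8, 9, 10, 11, 13, 14, 15}): {1, 7, 8, 10}


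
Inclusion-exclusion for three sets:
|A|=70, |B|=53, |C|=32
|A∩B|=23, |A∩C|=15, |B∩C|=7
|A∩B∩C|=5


|A∪B∪C| = |A|+|B|+|C| - |A∩B|-|A∩C|-|B∩C| + |A∩B∩C|
= 70+53+32 - 23-15-7 + 5
= 155 - 45 + 5
= 115

|A ∪ B ∪ C| = 115


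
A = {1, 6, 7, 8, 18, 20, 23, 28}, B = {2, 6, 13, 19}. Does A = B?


Two sets are equal iff they have exactly the same elements.
A = {1, 6, 7, 8, 18, 20, 23, 28}
B = {2, 6, 13, 19}
Differences: {1, 2, 7, 8, 13, 18, 19, 20, 23, 28}
A ≠ B

No, A ≠ B


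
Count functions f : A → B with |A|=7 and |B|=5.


Each of |A| = 7 inputs maps to any of |B| = 5 outputs.
# functions = |B|^|A| = 5^7
= 78125

Number of functions = 78125


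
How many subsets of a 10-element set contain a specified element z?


Subsets of A containing z correspond to subsets of A \ {z}, which has 9 elements.
Count = 2^(n-1) = 2^9
= 512

Number of subsets containing z = 512


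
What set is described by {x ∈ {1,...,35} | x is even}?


Checking each candidate:
Condition: even numbers in {1,...,35}
Result = {2, 4, 6, 8, 10, 12, 14, 16, 18, 20, 22, 24, 26, 28, 30, 32, 34}

{2, 4, 6, 8, 10, 12, 14, 16, 18, 20, 22, 24, 26, 28, 30, 32, 34}


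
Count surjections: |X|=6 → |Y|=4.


n = |X| = 6, k = |Y| = 4. Surjections via inclusion-exclusion:
S(n,k) = Σ(-1)^i × C(k,i) × (k-i)^n, i=0 to k
i=0: (-1)^0×C(4,0)×4^6 = 4096
i=1: (-1)^1×C(4,1)×3^6 = -2916
i=2: (-1)^2×C(4,2)×2^6 = 384
i=3: (-1)^3×C(4,3)×1^6 = -4
i=4: (-1)^4×C(4,4)×0^6 = 0
Total = 1560

Number of surjections = 1560


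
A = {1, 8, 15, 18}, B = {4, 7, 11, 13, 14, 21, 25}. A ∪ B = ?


A ∪ B = all elements in A or B (or both)
A = {1, 8, 15, 18}
B = {4, 7, 11, 13, 14, 21, 25}
A ∪ B = {1, 4, 7, 8, 11, 13, 14, 15, 18, 21, 25}

A ∪ B = {1, 4, 7, 8, 11, 13, 14, 15, 18, 21, 25}


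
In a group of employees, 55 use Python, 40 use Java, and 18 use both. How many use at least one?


|A ∪ B| = |A| + |B| - |A ∩ B|
= 55 + 40 - 18
= 77

|A ∪ B| = 77


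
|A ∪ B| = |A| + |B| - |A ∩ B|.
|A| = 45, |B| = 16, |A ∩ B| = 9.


|A ∪ B| = |A| + |B| - |A ∩ B|
= 45 + 16 - 9
= 52

|A ∪ B| = 52


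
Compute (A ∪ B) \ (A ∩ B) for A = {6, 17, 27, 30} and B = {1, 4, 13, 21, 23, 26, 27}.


A △ B = (A \ B) ∪ (B \ A) = elements in exactly one of A or B
A \ B = {6, 17, 30}
B \ A = {1, 4, 13, 21, 23, 26}
A △ B = {1, 4, 6, 13, 17, 21, 23, 26, 30}

A △ B = {1, 4, 6, 13, 17, 21, 23, 26, 30}


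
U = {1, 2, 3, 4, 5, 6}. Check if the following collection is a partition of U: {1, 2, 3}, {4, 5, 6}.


A partition requires: (1) non-empty parts, (2) pairwise disjoint, (3) union = U
Parts: {1, 2, 3}, {4, 5, 6}
Union of parts: {1, 2, 3, 4, 5, 6}
U = {1, 2, 3, 4, 5, 6}
All non-empty? True
Pairwise disjoint? True
Covers U? True

Yes, valid partition


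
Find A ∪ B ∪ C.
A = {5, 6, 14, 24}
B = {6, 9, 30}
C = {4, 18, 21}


A ∪ B = {5, 6, 9, 14, 24, 30}
(A ∪ B) ∪ C = {4, 5, 6, 9, 14, 18, 21, 24, 30}

A ∪ B ∪ C = {4, 5, 6, 9, 14, 18, 21, 24, 30}


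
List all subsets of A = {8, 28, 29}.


|A| = 3, so |P(A)| = 2^3 = 8
Enumerate subsets by cardinality (0 to 3):
∅, {8}, {28}, {29}, {8, 28}, {8, 29}, {28, 29}, {8, 28, 29}

P(A) has 8 subsets: ∅, {8}, {28}, {29}, {8, 28}, {8, 29}, {28, 29}, {8, 28, 29}


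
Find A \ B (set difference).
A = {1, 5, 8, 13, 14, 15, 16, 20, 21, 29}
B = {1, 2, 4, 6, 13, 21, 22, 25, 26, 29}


A \ B = elements in A but not in B
A = {1, 5, 8, 13, 14, 15, 16, 20, 21, 29}
B = {1, 2, 4, 6, 13, 21, 22, 25, 26, 29}
Remove from A any elements in B
A \ B = {5, 8, 14, 15, 16, 20}

A \ B = {5, 8, 14, 15, 16, 20}


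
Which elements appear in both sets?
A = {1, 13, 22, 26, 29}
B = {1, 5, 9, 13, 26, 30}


A ∩ B = elements in both A and B
A = {1, 13, 22, 26, 29}
B = {1, 5, 9, 13, 26, 30}
A ∩ B = {1, 13, 26}

A ∩ B = {1, 13, 26}


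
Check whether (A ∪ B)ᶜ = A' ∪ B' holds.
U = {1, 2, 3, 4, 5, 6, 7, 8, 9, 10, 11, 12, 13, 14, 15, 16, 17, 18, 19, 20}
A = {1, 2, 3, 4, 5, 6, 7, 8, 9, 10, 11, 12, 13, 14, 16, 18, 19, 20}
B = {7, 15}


LHS: A ∪ B = {1, 2, 3, 4, 5, 6, 7, 8, 9, 10, 11, 12, 13, 14, 15, 16, 18, 19, 20}
(A ∪ B)' = U \ (A ∪ B) = {17}
A' = {15, 17}, B' = {1, 2, 3, 4, 5, 6, 8, 9, 10, 11, 12, 13, 14, 16, 17, 18, 19, 20}
Claimed RHS: A' ∪ B' = {1, 2, 3, 4, 5, 6, 8, 9, 10, 11, 12, 13, 14, 15, 16, 17, 18, 19, 20}
Identity is INVALID: LHS = {17} but the RHS claimed here equals {1, 2, 3, 4, 5, 6, 8, 9, 10, 11, 12, 13, 14, 15, 16, 17, 18, 19, 20}. The correct form is (A ∪ B)' = A' ∩ B'.

Identity is invalid: (A ∪ B)' = {17} but A' ∪ B' = {1, 2, 3, 4, 5, 6, 8, 9, 10, 11, 12, 13, 14, 15, 16, 17, 18, 19, 20}. The correct De Morgan law is (A ∪ B)' = A' ∩ B'.


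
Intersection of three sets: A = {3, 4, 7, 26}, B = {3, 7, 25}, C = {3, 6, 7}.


A ∩ B = {3, 7}
(A ∩ B) ∩ C = {3, 7}

A ∩ B ∩ C = {3, 7}


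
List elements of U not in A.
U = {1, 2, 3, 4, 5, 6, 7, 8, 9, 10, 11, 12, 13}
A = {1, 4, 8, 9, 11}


Aᶜ = U \ A = elements in U but not in A
U = {1, 2, 3, 4, 5, 6, 7, 8, 9, 10, 11, 12, 13}
A = {1, 4, 8, 9, 11}
Aᶜ = {2, 3, 5, 6, 7, 10, 12, 13}

Aᶜ = {2, 3, 5, 6, 7, 10, 12, 13}


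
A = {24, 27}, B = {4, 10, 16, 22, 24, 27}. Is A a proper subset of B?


A ⊂ B requires: A ⊆ B AND A ≠ B.
A ⊆ B? Yes
A = B? No
A ⊂ B: Yes (A is a proper subset of B)

Yes, A ⊂ B


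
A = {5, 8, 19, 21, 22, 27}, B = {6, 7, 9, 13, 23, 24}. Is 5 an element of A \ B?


A = {5, 8, 19, 21, 22, 27}, B = {6, 7, 9, 13, 23, 24}
A \ B = elements in A but not in B
A \ B = {5, 8, 19, 21, 22, 27}
Checking if 5 ∈ A \ B
5 is in A \ B → True

5 ∈ A \ B


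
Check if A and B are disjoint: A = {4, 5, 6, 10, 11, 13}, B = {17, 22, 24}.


Disjoint means A ∩ B = ∅.
A ∩ B = ∅
A ∩ B = ∅, so A and B are disjoint.

Yes, A and B are disjoint


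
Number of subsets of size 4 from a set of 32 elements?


C(n,k) = n! / (k!(n-k)!)
C(32,4) = 32! / (4!28!)
= 35960

C(32,4) = 35960


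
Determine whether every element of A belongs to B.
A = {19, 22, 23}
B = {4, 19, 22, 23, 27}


A ⊆ B means every element of A is in B.
All elements of A are in B.
So A ⊆ B.

Yes, A ⊆ B


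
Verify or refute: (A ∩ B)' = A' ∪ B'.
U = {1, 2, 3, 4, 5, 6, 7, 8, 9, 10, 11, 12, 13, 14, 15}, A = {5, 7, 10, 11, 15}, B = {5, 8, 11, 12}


LHS: A ∩ B = {5, 11}
(A ∩ B)' = U \ (A ∩ B) = {1, 2, 3, 4, 6, 7, 8, 9, 10, 12, 13, 14, 15}
A' = {1, 2, 3, 4, 6, 8, 9, 12, 13, 14}, B' = {1, 2, 3, 4, 6, 7, 9, 10, 13, 14, 15}
Claimed RHS: A' ∪ B' = {1, 2, 3, 4, 6, 7, 8, 9, 10, 12, 13, 14, 15}
Identity is VALID: LHS = RHS = {1, 2, 3, 4, 6, 7, 8, 9, 10, 12, 13, 14, 15} ✓

Identity is valid. (A ∩ B)' = A' ∪ B' = {1, 2, 3, 4, 6, 7, 8, 9, 10, 12, 13, 14, 15}


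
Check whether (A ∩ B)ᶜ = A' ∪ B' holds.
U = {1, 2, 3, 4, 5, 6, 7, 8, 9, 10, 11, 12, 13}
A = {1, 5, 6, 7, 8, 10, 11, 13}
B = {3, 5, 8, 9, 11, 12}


LHS: A ∩ B = {5, 8, 11}
(A ∩ B)' = U \ (A ∩ B) = {1, 2, 3, 4, 6, 7, 9, 10, 12, 13}
A' = {2, 3, 4, 9, 12}, B' = {1, 2, 4, 6, 7, 10, 13}
Claimed RHS: A' ∪ B' = {1, 2, 3, 4, 6, 7, 9, 10, 12, 13}
Identity is VALID: LHS = RHS = {1, 2, 3, 4, 6, 7, 9, 10, 12, 13} ✓

Identity is valid. (A ∩ B)' = A' ∪ B' = {1, 2, 3, 4, 6, 7, 9, 10, 12, 13}


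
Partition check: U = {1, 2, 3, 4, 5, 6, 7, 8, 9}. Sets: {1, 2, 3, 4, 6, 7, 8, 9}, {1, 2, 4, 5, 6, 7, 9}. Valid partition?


A partition requires: (1) non-empty parts, (2) pairwise disjoint, (3) union = U
Parts: {1, 2, 3, 4, 6, 7, 8, 9}, {1, 2, 4, 5, 6, 7, 9}
Union of parts: {1, 2, 3, 4, 5, 6, 7, 8, 9}
U = {1, 2, 3, 4, 5, 6, 7, 8, 9}
All non-empty? True
Pairwise disjoint? False
Covers U? True

No, not a valid partition


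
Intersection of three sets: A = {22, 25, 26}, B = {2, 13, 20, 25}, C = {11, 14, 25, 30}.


A ∩ B = {25}
(A ∩ B) ∩ C = {25}

A ∩ B ∩ C = {25}


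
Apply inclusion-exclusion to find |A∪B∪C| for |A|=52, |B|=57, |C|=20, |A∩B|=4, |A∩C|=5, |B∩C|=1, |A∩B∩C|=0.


|A∪B∪C| = |A|+|B|+|C| - |A∩B|-|A∩C|-|B∩C| + |A∩B∩C|
= 52+57+20 - 4-5-1 + 0
= 129 - 10 + 0
= 119

|A ∪ B ∪ C| = 119


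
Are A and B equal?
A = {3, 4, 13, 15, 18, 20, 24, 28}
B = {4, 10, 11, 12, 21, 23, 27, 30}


Two sets are equal iff they have exactly the same elements.
A = {3, 4, 13, 15, 18, 20, 24, 28}
B = {4, 10, 11, 12, 21, 23, 27, 30}
Differences: {3, 10, 11, 12, 13, 15, 18, 20, 21, 23, 24, 27, 28, 30}
A ≠ B

No, A ≠ B


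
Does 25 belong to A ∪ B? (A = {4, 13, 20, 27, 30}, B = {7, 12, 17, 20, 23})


A = {4, 13, 20, 27, 30}, B = {7, 12, 17, 20, 23}
A ∪ B = all elements in A or B
A ∪ B = {4, 7, 12, 13, 17, 20, 23, 27, 30}
Checking if 25 ∈ A ∪ B
25 is not in A ∪ B → False

25 ∉ A ∪ B


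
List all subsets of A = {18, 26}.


|A| = 2, so |P(A)| = 2^2 = 4
Enumerate subsets by cardinality (0 to 2):
∅, {18}, {26}, {18, 26}

P(A) has 4 subsets: ∅, {18}, {26}, {18, 26}


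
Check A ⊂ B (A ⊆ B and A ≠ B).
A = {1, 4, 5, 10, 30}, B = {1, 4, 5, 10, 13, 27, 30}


A ⊂ B requires: A ⊆ B AND A ≠ B.
A ⊆ B? Yes
A = B? No
A ⊂ B: Yes (A is a proper subset of B)

Yes, A ⊂ B


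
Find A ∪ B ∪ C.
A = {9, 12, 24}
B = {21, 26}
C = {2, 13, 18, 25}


A ∪ B = {9, 12, 21, 24, 26}
(A ∪ B) ∪ C = {2, 9, 12, 13, 18, 21, 24, 25, 26}

A ∪ B ∪ C = {2, 9, 12, 13, 18, 21, 24, 25, 26}


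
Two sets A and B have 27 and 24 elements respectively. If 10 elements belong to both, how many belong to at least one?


|A ∪ B| = |A| + |B| - |A ∩ B|
= 27 + 24 - 10
= 41

|A ∪ B| = 41


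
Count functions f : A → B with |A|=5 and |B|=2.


Each of |A| = 5 inputs maps to any of |B| = 2 outputs.
# functions = |B|^|A| = 2^5
= 32

Number of functions = 32


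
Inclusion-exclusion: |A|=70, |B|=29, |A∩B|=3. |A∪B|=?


|A ∪ B| = |A| + |B| - |A ∩ B|
= 70 + 29 - 3
= 96

|A ∪ B| = 96


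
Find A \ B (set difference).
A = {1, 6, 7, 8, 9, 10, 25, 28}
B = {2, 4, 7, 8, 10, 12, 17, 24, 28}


A \ B = elements in A but not in B
A = {1, 6, 7, 8, 9, 10, 25, 28}
B = {2, 4, 7, 8, 10, 12, 17, 24, 28}
Remove from A any elements in B
A \ B = {1, 6, 9, 25}

A \ B = {1, 6, 9, 25}


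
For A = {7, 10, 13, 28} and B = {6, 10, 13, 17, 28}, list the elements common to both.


A ∩ B = elements in both A and B
A = {7, 10, 13, 28}
B = {6, 10, 13, 17, 28}
A ∩ B = {10, 13, 28}

A ∩ B = {10, 13, 28}


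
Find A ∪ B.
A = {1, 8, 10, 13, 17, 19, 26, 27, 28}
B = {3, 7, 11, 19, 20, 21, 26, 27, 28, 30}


A ∪ B = all elements in A or B (or both)
A = {1, 8, 10, 13, 17, 19, 26, 27, 28}
B = {3, 7, 11, 19, 20, 21, 26, 27, 28, 30}
A ∪ B = {1, 3, 7, 8, 10, 11, 13, 17, 19, 20, 21, 26, 27, 28, 30}

A ∪ B = {1, 3, 7, 8, 10, 11, 13, 17, 19, 20, 21, 26, 27, 28, 30}


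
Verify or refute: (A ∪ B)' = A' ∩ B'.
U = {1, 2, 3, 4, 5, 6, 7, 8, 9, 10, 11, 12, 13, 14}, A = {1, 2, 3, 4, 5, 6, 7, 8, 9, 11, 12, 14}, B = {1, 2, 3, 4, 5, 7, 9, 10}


LHS: A ∪ B = {1, 2, 3, 4, 5, 6, 7, 8, 9, 10, 11, 12, 14}
(A ∪ B)' = U \ (A ∪ B) = {13}
A' = {10, 13}, B' = {6, 8, 11, 12, 13, 14}
Claimed RHS: A' ∩ B' = {13}
Identity is VALID: LHS = RHS = {13} ✓

Identity is valid. (A ∪ B)' = A' ∩ B' = {13}


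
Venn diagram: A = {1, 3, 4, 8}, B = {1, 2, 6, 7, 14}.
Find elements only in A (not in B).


A = {1, 3, 4, 8}
B = {1, 2, 6, 7, 14}
Region: only in A (not in B)
Elements: {3, 4, 8}

Elements only in A (not in B): {3, 4, 8}


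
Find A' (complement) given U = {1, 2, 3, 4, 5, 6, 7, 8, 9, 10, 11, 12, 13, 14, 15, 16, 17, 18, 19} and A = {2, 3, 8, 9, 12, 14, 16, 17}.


Aᶜ = U \ A = elements in U but not in A
U = {1, 2, 3, 4, 5, 6, 7, 8, 9, 10, 11, 12, 13, 14, 15, 16, 17, 18, 19}
A = {2, 3, 8, 9, 12, 14, 16, 17}
Aᶜ = {1, 4, 5, 6, 7, 10, 11, 13, 15, 18, 19}

Aᶜ = {1, 4, 5, 6, 7, 10, 11, 13, 15, 18, 19}


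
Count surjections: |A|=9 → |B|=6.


n = |A| = 9, k = |B| = 6. Surjections via inclusion-exclusion:
S(n,k) = Σ(-1)^i × C(k,i) × (k-i)^n, i=0 to k
i=0: (-1)^0×C(6,0)×6^9 = 10077696
i=1: (-1)^1×C(6,1)×5^9 = -11718750
i=2: (-1)^2×C(6,2)×4^9 = 3932160
i=3: (-1)^3×C(6,3)×3^9 = -393660
i=4: (-1)^4×C(6,4)×2^9 = 7680
i=5: (-1)^5×C(6,5)×1^9 = -6
i=6: (-1)^6×C(6,6)×0^9 = 0
Total = 1905120

Number of surjections = 1905120


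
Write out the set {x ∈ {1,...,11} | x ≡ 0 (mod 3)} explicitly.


Checking each candidate:
Condition: x in {1,...,11} with x ≡ 0 (mod 3)
Result = {3, 6, 9}

{3, 6, 9}


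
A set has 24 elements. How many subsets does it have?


Number of subsets = 2^n
= 2^24
= 16777216

|P(A)| = 16777216


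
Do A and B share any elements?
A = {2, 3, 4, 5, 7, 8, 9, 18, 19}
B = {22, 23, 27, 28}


Disjoint means A ∩ B = ∅.
A ∩ B = ∅
A ∩ B = ∅, so A and B are disjoint.

No — A and B share no elements (A ∩ B = ∅), so they are disjoint


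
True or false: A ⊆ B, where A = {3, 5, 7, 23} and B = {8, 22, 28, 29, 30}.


A ⊆ B means every element of A is in B.
Elements in A not in B: {3, 5, 7, 23}
So A ⊄ B.

No, A ⊄ B


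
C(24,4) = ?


C(n,k) = n! / (k!(n-k)!)
C(24,4) = 24! / (4!20!)
= 10626

C(24,4) = 10626


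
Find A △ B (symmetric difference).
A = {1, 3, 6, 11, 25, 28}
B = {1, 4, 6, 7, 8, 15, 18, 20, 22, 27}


A △ B = (A \ B) ∪ (B \ A) = elements in exactly one of A or B
A \ B = {3, 11, 25, 28}
B \ A = {4, 7, 8, 15, 18, 20, 22, 27}
A △ B = {3, 4, 7, 8, 11, 15, 18, 20, 22, 25, 27, 28}

A △ B = {3, 4, 7, 8, 11, 15, 18, 20, 22, 25, 27, 28}


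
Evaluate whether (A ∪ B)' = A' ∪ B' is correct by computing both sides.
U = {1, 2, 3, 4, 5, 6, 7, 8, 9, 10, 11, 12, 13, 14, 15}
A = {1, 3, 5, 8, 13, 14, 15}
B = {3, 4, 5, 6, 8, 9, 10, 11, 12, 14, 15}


LHS: A ∪ B = {1, 3, 4, 5, 6, 8, 9, 10, 11, 12, 13, 14, 15}
(A ∪ B)' = U \ (A ∪ B) = {2, 7}
A' = {2, 4, 6, 7, 9, 10, 11, 12}, B' = {1, 2, 7, 13}
Claimed RHS: A' ∪ B' = {1, 2, 4, 6, 7, 9, 10, 11, 12, 13}
Identity is INVALID: LHS = {2, 7} but the RHS claimed here equals {1, 2, 4, 6, 7, 9, 10, 11, 12, 13}. The correct form is (A ∪ B)' = A' ∩ B'.

Identity is invalid: (A ∪ B)' = {2, 7} but A' ∪ B' = {1, 2, 4, 6, 7, 9, 10, 11, 12, 13}. The correct De Morgan law is (A ∪ B)' = A' ∩ B'.


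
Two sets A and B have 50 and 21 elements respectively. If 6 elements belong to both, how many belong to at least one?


|A ∪ B| = |A| + |B| - |A ∩ B|
= 50 + 21 - 6
= 65

|A ∪ B| = 65


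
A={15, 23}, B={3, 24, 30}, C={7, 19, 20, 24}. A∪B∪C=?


A ∪ B = {3, 15, 23, 24, 30}
(A ∪ B) ∪ C = {3, 7, 15, 19, 20, 23, 24, 30}

A ∪ B ∪ C = {3, 7, 15, 19, 20, 23, 24, 30}


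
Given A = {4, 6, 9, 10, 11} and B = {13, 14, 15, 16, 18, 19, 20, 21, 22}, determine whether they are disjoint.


Disjoint means A ∩ B = ∅.
A ∩ B = ∅
A ∩ B = ∅, so A and B are disjoint.

Yes, A and B are disjoint


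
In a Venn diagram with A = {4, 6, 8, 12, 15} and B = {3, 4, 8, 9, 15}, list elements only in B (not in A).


A = {4, 6, 8, 12, 15}
B = {3, 4, 8, 9, 15}
Region: only in B (not in A)
Elements: {3, 9}

Elements only in B (not in A): {3, 9}


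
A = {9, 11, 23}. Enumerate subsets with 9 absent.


A subset of A that omits 9 is a subset of A \ {9}, so there are 2^(n-1) = 2^2 = 4 of them.
Subsets excluding 9: ∅, {11}, {23}, {11, 23}

Subsets excluding 9 (4 total): ∅, {11}, {23}, {11, 23}


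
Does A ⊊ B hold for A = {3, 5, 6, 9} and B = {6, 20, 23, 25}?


A ⊂ B requires: A ⊆ B AND A ≠ B.
A ⊆ B? No
A ⊄ B, so A is not a proper subset.

No, A is not a proper subset of B


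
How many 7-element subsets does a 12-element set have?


C(n,k) = n! / (k!(n-k)!)
C(12,7) = 12! / (7!5!)
= 792

C(12,7) = 792


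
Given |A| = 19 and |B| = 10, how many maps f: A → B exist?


Each of |A| = 19 inputs maps to any of |B| = 10 outputs.
# functions = |B|^|A| = 10^19
= 10000000000000000000

Number of functions = 10000000000000000000


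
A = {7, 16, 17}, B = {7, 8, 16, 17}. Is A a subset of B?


A ⊆ B means every element of A is in B.
All elements of A are in B.
So A ⊆ B.

Yes, A ⊆ B


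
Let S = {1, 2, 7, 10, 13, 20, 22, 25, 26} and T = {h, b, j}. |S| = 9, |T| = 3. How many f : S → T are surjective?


n = |S| = 9, k = |T| = 3. Surjections via inclusion-exclusion:
S(n,k) = Σ(-1)^i × C(k,i) × (k-i)^n, i=0 to k
i=0: (-1)^0×C(3,0)×3^9 = 19683
i=1: (-1)^1×C(3,1)×2^9 = -1536
i=2: (-1)^2×C(3,2)×1^9 = 3
i=3: (-1)^3×C(3,3)×0^9 = 0
Total = 18150

Number of surjections = 18150


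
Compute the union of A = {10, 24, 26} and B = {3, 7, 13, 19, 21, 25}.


A ∪ B = all elements in A or B (or both)
A = {10, 24, 26}
B = {3, 7, 13, 19, 21, 25}
A ∪ B = {3, 7, 10, 13, 19, 21, 24, 25, 26}

A ∪ B = {3, 7, 10, 13, 19, 21, 24, 25, 26}


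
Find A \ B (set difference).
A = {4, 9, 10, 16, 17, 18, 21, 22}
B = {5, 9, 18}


A \ B = elements in A but not in B
A = {4, 9, 10, 16, 17, 18, 21, 22}
B = {5, 9, 18}
Remove from A any elements in B
A \ B = {4, 10, 16, 17, 21, 22}

A \ B = {4, 10, 16, 17, 21, 22}


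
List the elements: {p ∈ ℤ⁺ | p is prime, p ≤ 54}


Checking each candidate:
Condition: primes ≤ 54
Result = {2, 3, 5, 7, 11, 13, 17, 19, 23, 29, 31, 37, 41, 43, 47, 53}

{2, 3, 5, 7, 11, 13, 17, 19, 23, 29, 31, 37, 41, 43, 47, 53}


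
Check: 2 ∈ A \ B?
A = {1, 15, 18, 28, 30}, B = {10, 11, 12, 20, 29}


A = {1, 15, 18, 28, 30}, B = {10, 11, 12, 20, 29}
A \ B = elements in A but not in B
A \ B = {1, 15, 18, 28, 30}
Checking if 2 ∈ A \ B
2 is not in A \ B → False

2 ∉ A \ B


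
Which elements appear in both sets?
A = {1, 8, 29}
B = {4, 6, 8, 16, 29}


A ∩ B = elements in both A and B
A = {1, 8, 29}
B = {4, 6, 8, 16, 29}
A ∩ B = {8, 29}

A ∩ B = {8, 29}


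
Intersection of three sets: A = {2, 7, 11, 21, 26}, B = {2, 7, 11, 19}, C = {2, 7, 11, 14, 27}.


A ∩ B = {2, 7, 11}
(A ∩ B) ∩ C = {2, 7, 11}

A ∩ B ∩ C = {2, 7, 11}


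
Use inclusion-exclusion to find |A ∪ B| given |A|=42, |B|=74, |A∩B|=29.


|A ∪ B| = |A| + |B| - |A ∩ B|
= 42 + 74 - 29
= 87

|A ∪ B| = 87


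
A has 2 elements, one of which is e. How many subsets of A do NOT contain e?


Subsets of A avoiding e are subsets of A \ {e}, which has 1 elements.
Count = 2^(n-1) = 2^1
= 2

Number of subsets avoiding e = 2


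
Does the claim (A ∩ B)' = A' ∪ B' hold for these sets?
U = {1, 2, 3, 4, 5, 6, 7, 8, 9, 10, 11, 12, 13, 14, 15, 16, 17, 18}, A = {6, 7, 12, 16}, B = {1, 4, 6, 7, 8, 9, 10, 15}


LHS: A ∩ B = {6, 7}
(A ∩ B)' = U \ (A ∩ B) = {1, 2, 3, 4, 5, 8, 9, 10, 11, 12, 13, 14, 15, 16, 17, 18}
A' = {1, 2, 3, 4, 5, 8, 9, 10, 11, 13, 14, 15, 17, 18}, B' = {2, 3, 5, 11, 12, 13, 14, 16, 17, 18}
Claimed RHS: A' ∪ B' = {1, 2, 3, 4, 5, 8, 9, 10, 11, 12, 13, 14, 15, 16, 17, 18}
Identity is VALID: LHS = RHS = {1, 2, 3, 4, 5, 8, 9, 10, 11, 12, 13, 14, 15, 16, 17, 18} ✓

Identity is valid. (A ∩ B)' = A' ∪ B' = {1, 2, 3, 4, 5, 8, 9, 10, 11, 12, 13, 14, 15, 16, 17, 18}


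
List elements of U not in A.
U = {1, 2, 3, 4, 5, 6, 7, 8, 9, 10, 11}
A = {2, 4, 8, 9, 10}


Aᶜ = U \ A = elements in U but not in A
U = {1, 2, 3, 4, 5, 6, 7, 8, 9, 10, 11}
A = {2, 4, 8, 9, 10}
Aᶜ = {1, 3, 5, 6, 7, 11}

Aᶜ = {1, 3, 5, 6, 7, 11}


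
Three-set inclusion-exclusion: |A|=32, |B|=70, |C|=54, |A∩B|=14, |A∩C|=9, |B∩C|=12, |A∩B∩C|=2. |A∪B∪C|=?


|A∪B∪C| = |A|+|B|+|C| - |A∩B|-|A∩C|-|B∩C| + |A∩B∩C|
= 32+70+54 - 14-9-12 + 2
= 156 - 35 + 2
= 123

|A ∪ B ∪ C| = 123


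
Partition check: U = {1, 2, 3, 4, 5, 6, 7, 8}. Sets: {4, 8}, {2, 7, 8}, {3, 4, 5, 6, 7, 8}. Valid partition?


A partition requires: (1) non-empty parts, (2) pairwise disjoint, (3) union = U
Parts: {4, 8}, {2, 7, 8}, {3, 4, 5, 6, 7, 8}
Union of parts: {2, 3, 4, 5, 6, 7, 8}
U = {1, 2, 3, 4, 5, 6, 7, 8}
All non-empty? True
Pairwise disjoint? False
Covers U? False

No, not a valid partition


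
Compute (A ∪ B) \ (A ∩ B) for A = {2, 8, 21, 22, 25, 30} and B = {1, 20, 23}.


A △ B = (A \ B) ∪ (B \ A) = elements in exactly one of A or B
A \ B = {2, 8, 21, 22, 25, 30}
B \ A = {1, 20, 23}
A △ B = {1, 2, 8, 20, 21, 22, 23, 25, 30}

A △ B = {1, 2, 8, 20, 21, 22, 23, 25, 30}


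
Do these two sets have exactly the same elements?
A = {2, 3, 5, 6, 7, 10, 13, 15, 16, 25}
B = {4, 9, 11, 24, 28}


Two sets are equal iff they have exactly the same elements.
A = {2, 3, 5, 6, 7, 10, 13, 15, 16, 25}
B = {4, 9, 11, 24, 28}
Differences: {2, 3, 4, 5, 6, 7, 9, 10, 11, 13, 15, 16, 24, 25, 28}
A ≠ B

No, A ≠ B


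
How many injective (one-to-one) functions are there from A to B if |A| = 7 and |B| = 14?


An injection sends each of |A| = 7 inputs to a distinct output in B.
# injections = |B|·(|B|-1)·…·(|B|-|A|+1) = 14! / (14 - 7)!
= 14 × 13 × 12 × 11 × 10 × 9 × 8
= 17297280

Number of injections = 17297280


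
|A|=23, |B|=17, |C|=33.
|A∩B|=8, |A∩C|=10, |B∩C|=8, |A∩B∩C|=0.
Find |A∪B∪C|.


|A∪B∪C| = |A|+|B|+|C| - |A∩B|-|A∩C|-|B∩C| + |A∩B∩C|
= 23+17+33 - 8-10-8 + 0
= 73 - 26 + 0
= 47

|A ∪ B ∪ C| = 47


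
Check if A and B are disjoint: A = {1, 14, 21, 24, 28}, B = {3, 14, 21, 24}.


Disjoint means A ∩ B = ∅.
A ∩ B = {14, 21, 24}
A ∩ B ≠ ∅, so A and B are NOT disjoint.

No, A and B are not disjoint (A ∩ B = {14, 21, 24})


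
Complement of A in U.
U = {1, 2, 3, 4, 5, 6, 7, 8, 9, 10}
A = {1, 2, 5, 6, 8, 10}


Aᶜ = U \ A = elements in U but not in A
U = {1, 2, 3, 4, 5, 6, 7, 8, 9, 10}
A = {1, 2, 5, 6, 8, 10}
Aᶜ = {3, 4, 7, 9}

Aᶜ = {3, 4, 7, 9}


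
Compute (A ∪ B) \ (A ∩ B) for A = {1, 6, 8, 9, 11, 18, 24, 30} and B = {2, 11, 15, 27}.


A △ B = (A \ B) ∪ (B \ A) = elements in exactly one of A or B
A \ B = {1, 6, 8, 9, 18, 24, 30}
B \ A = {2, 15, 27}
A △ B = {1, 2, 6, 8, 9, 15, 18, 24, 27, 30}

A △ B = {1, 2, 6, 8, 9, 15, 18, 24, 27, 30}


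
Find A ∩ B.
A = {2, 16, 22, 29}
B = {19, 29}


A ∩ B = elements in both A and B
A = {2, 16, 22, 29}
B = {19, 29}
A ∩ B = {29}

A ∩ B = {29}


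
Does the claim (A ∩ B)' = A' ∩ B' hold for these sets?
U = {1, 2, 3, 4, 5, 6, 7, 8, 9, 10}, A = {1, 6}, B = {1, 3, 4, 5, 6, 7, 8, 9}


LHS: A ∩ B = {1, 6}
(A ∩ B)' = U \ (A ∩ B) = {2, 3, 4, 5, 7, 8, 9, 10}
A' = {2, 3, 4, 5, 7, 8, 9, 10}, B' = {2, 10}
Claimed RHS: A' ∩ B' = {2, 10}
Identity is INVALID: LHS = {2, 3, 4, 5, 7, 8, 9, 10} but the RHS claimed here equals {2, 10}. The correct form is (A ∩ B)' = A' ∪ B'.

Identity is invalid: (A ∩ B)' = {2, 3, 4, 5, 7, 8, 9, 10} but A' ∩ B' = {2, 10}. The correct De Morgan law is (A ∩ B)' = A' ∪ B'.


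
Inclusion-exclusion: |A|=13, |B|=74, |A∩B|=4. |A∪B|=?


|A ∪ B| = |A| + |B| - |A ∩ B|
= 13 + 74 - 4
= 83

|A ∪ B| = 83


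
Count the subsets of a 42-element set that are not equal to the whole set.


Total subsets = 2^n = 2^42 = 4398046511104
Proper subsets exclude the set itself: 2^n - 1
= 4398046511104 - 1
= 4398046511103

Number of proper subsets = 4398046511103


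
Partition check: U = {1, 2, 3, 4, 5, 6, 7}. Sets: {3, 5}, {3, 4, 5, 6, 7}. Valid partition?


A partition requires: (1) non-empty parts, (2) pairwise disjoint, (3) union = U
Parts: {3, 5}, {3, 4, 5, 6, 7}
Union of parts: {3, 4, 5, 6, 7}
U = {1, 2, 3, 4, 5, 6, 7}
All non-empty? True
Pairwise disjoint? False
Covers U? False

No, not a valid partition


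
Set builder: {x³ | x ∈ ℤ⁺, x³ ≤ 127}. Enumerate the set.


Checking each candidate:
Condition: positive perfect cubes ≤ 127
Result = {1, 8, 27, 64, 125}

{1, 8, 27, 64, 125}


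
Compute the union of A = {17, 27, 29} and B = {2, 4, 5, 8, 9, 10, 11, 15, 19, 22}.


A ∪ B = all elements in A or B (or both)
A = {17, 27, 29}
B = {2, 4, 5, 8, 9, 10, 11, 15, 19, 22}
A ∪ B = {2, 4, 5, 8, 9, 10, 11, 15, 17, 19, 22, 27, 29}

A ∪ B = {2, 4, 5, 8, 9, 10, 11, 15, 17, 19, 22, 27, 29}


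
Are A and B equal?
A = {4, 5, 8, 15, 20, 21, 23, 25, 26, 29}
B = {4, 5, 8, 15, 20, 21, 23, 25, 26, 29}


Two sets are equal iff they have exactly the same elements.
A = {4, 5, 8, 15, 20, 21, 23, 25, 26, 29}
B = {4, 5, 8, 15, 20, 21, 23, 25, 26, 29}
Same elements → A = B

Yes, A = B


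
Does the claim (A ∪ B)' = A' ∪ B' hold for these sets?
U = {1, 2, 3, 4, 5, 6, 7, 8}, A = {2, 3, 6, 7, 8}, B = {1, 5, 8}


LHS: A ∪ B = {1, 2, 3, 5, 6, 7, 8}
(A ∪ B)' = U \ (A ∪ B) = {4}
A' = {1, 4, 5}, B' = {2, 3, 4, 6, 7}
Claimed RHS: A' ∪ B' = {1, 2, 3, 4, 5, 6, 7}
Identity is INVALID: LHS = {4} but the RHS claimed here equals {1, 2, 3, 4, 5, 6, 7}. The correct form is (A ∪ B)' = A' ∩ B'.

Identity is invalid: (A ∪ B)' = {4} but A' ∪ B' = {1, 2, 3, 4, 5, 6, 7}. The correct De Morgan law is (A ∪ B)' = A' ∩ B'.


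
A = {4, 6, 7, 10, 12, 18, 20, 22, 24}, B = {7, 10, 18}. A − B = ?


A \ B = elements in A but not in B
A = {4, 6, 7, 10, 12, 18, 20, 22, 24}
B = {7, 10, 18}
Remove from A any elements in B
A \ B = {4, 6, 12, 20, 22, 24}

A \ B = {4, 6, 12, 20, 22, 24}


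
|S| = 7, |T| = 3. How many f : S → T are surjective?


n = |S| = 7, k = |T| = 3. Surjections via inclusion-exclusion:
S(n,k) = Σ(-1)^i × C(k,i) × (k-i)^n, i=0 to k
i=0: (-1)^0×C(3,0)×3^7 = 2187
i=1: (-1)^1×C(3,1)×2^7 = -384
i=2: (-1)^2×C(3,2)×1^7 = 3
i=3: (-1)^3×C(3,3)×0^7 = 0
Total = 1806

Number of surjections = 1806


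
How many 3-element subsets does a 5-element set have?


C(n,k) = n! / (k!(n-k)!)
C(5,3) = 5! / (3!2!)
= 10

C(5,3) = 10


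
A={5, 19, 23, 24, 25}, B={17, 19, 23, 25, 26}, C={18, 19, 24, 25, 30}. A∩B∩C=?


A ∩ B = {19, 23, 25}
(A ∩ B) ∩ C = {19, 25}

A ∩ B ∩ C = {19, 25}


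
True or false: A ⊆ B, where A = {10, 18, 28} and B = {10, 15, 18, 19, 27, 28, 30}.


A ⊆ B means every element of A is in B.
All elements of A are in B.
So A ⊆ B.

Yes, A ⊆ B


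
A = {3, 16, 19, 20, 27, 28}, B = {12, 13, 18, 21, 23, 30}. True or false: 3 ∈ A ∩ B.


A = {3, 16, 19, 20, 27, 28}, B = {12, 13, 18, 21, 23, 30}
A ∩ B = elements in both A and B
A ∩ B = ∅
Checking if 3 ∈ A ∩ B
3 is not in A ∩ B → False

3 ∉ A ∩ B


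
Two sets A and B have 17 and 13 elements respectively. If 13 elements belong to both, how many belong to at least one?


|A ∪ B| = |A| + |B| - |A ∩ B|
= 17 + 13 - 13
= 17

|A ∪ B| = 17


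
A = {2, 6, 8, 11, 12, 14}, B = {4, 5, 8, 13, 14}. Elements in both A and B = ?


A = {2, 6, 8, 11, 12, 14}
B = {4, 5, 8, 13, 14}
Region: in both A and B
Elements: {8, 14}

Elements in both A and B: {8, 14}


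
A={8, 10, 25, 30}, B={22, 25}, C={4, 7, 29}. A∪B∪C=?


A ∪ B = {8, 10, 22, 25, 30}
(A ∪ B) ∪ C = {4, 7, 8, 10, 22, 25, 29, 30}

A ∪ B ∪ C = {4, 7, 8, 10, 22, 25, 29, 30}


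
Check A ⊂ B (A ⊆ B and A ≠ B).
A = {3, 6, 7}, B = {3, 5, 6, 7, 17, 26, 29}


A ⊂ B requires: A ⊆ B AND A ≠ B.
A ⊆ B? Yes
A = B? No
A ⊂ B: Yes (A is a proper subset of B)

Yes, A ⊂ B


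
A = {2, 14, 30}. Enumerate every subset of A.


|A| = 3, so |P(A)| = 2^3 = 8
Enumerate subsets by cardinality (0 to 3):
∅, {2}, {14}, {30}, {2, 14}, {2, 30}, {14, 30}, {2, 14, 30}

P(A) has 8 subsets: ∅, {2}, {14}, {30}, {2, 14}, {2, 30}, {14, 30}, {2, 14, 30}


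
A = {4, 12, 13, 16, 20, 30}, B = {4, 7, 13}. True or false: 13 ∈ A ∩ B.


A = {4, 12, 13, 16, 20, 30}, B = {4, 7, 13}
A ∩ B = elements in both A and B
A ∩ B = {4, 13}
Checking if 13 ∈ A ∩ B
13 is in A ∩ B → True

13 ∈ A ∩ B


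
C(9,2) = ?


C(n,k) = n! / (k!(n-k)!)
C(9,2) = 9! / (2!7!)
= 36

C(9,2) = 36


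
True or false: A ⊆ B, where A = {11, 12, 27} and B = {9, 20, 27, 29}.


A ⊆ B means every element of A is in B.
Elements in A not in B: {11, 12}
So A ⊄ B.

No, A ⊄ B


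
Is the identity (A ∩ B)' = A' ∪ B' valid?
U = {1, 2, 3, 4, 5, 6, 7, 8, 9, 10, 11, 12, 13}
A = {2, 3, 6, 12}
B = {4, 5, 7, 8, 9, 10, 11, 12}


LHS: A ∩ B = {12}
(A ∩ B)' = U \ (A ∩ B) = {1, 2, 3, 4, 5, 6, 7, 8, 9, 10, 11, 13}
A' = {1, 4, 5, 7, 8, 9, 10, 11, 13}, B' = {1, 2, 3, 6, 13}
Claimed RHS: A' ∪ B' = {1, 2, 3, 4, 5, 6, 7, 8, 9, 10, 11, 13}
Identity is VALID: LHS = RHS = {1, 2, 3, 4, 5, 6, 7, 8, 9, 10, 11, 13} ✓

Identity is valid. (A ∩ B)' = A' ∪ B' = {1, 2, 3, 4, 5, 6, 7, 8, 9, 10, 11, 13}


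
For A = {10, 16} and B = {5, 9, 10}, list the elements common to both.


A ∩ B = elements in both A and B
A = {10, 16}
B = {5, 9, 10}
A ∩ B = {10}

A ∩ B = {10}


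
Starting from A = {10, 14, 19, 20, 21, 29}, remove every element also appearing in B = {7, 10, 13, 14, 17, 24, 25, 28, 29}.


A \ B = elements in A but not in B
A = {10, 14, 19, 20, 21, 29}
B = {7, 10, 13, 14, 17, 24, 25, 28, 29}
Remove from A any elements in B
A \ B = {19, 20, 21}

A \ B = {19, 20, 21}


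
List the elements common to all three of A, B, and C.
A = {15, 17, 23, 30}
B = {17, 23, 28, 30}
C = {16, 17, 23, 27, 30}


A ∩ B = {17, 23, 30}
(A ∩ B) ∩ C = {17, 23, 30}

A ∩ B ∩ C = {17, 23, 30}


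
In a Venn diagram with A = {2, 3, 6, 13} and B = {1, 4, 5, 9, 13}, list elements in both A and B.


A = {2, 3, 6, 13}
B = {1, 4, 5, 9, 13}
Region: in both A and B
Elements: {13}

Elements in both A and B: {13}


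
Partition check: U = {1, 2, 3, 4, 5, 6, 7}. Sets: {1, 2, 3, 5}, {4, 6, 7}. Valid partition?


A partition requires: (1) non-empty parts, (2) pairwise disjoint, (3) union = U
Parts: {1, 2, 3, 5}, {4, 6, 7}
Union of parts: {1, 2, 3, 4, 5, 6, 7}
U = {1, 2, 3, 4, 5, 6, 7}
All non-empty? True
Pairwise disjoint? True
Covers U? True

Yes, valid partition


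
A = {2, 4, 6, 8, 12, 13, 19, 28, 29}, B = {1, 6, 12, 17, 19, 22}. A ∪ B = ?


A ∪ B = all elements in A or B (or both)
A = {2, 4, 6, 8, 12, 13, 19, 28, 29}
B = {1, 6, 12, 17, 19, 22}
A ∪ B = {1, 2, 4, 6, 8, 12, 13, 17, 19, 22, 28, 29}

A ∪ B = {1, 2, 4, 6, 8, 12, 13, 17, 19, 22, 28, 29}


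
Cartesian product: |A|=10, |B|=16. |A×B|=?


|A × B| = |A| × |B|
= 10 × 16
= 160

|A × B| = 160


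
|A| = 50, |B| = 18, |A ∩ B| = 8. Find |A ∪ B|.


|A ∪ B| = |A| + |B| - |A ∩ B|
= 50 + 18 - 8
= 60

|A ∪ B| = 60


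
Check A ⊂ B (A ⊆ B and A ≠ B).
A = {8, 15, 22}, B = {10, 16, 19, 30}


A ⊂ B requires: A ⊆ B AND A ≠ B.
A ⊆ B? No
A ⊄ B, so A is not a proper subset.

No, A is not a proper subset of B


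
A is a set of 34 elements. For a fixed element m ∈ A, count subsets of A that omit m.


Subsets of A avoiding m are subsets of A \ {m}, which has 33 elements.
Count = 2^(n-1) = 2^33
= 8589934592

Number of subsets avoiding m = 8589934592


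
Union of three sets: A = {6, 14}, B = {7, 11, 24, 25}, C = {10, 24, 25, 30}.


A ∪ B = {6, 7, 11, 14, 24, 25}
(A ∪ B) ∪ C = {6, 7, 10, 11, 14, 24, 25, 30}

A ∪ B ∪ C = {6, 7, 10, 11, 14, 24, 25, 30}


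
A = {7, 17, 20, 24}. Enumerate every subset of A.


|A| = 4, so |P(A)| = 2^4 = 16
Enumerate subsets by cardinality (0 to 4):
∅, {7}, {17}, {20}, {24}, {7, 17}, {7, 20}, {7, 24}, {17, 20}, {17, 24}, {20, 24}, {7, 17, 20}, {7, 17, 24}, {7, 20, 24}, {17, 20, 24}, {7, 17, 20, 24}

P(A) has 16 subsets: ∅, {7}, {17}, {20}, {24}, {7, 17}, {7, 20}, {7, 24}, {17, 20}, {17, 24}, {20, 24}, {7, 17, 20}, {7, 17, 24}, {7, 20, 24}, {17, 20, 24}, {7, 17, 20, 24}
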